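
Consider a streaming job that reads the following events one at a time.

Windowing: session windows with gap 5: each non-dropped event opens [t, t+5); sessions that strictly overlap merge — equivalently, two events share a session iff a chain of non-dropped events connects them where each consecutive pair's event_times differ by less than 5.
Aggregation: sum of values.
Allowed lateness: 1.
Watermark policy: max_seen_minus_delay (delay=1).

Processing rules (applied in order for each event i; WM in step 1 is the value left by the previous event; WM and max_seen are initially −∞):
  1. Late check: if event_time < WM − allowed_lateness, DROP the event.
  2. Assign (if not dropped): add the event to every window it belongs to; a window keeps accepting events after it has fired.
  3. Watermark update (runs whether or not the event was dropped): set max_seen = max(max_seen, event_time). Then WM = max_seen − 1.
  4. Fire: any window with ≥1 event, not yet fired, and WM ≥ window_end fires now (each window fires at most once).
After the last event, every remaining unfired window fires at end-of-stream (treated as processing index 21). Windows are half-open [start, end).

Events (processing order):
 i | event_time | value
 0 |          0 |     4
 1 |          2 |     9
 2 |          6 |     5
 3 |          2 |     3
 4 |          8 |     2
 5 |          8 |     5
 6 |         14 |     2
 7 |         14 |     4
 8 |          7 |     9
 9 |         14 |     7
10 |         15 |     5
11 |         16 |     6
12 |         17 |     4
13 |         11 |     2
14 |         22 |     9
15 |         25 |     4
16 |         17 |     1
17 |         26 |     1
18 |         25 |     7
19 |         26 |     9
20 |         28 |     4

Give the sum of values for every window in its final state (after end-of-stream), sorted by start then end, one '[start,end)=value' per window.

[0,13)=25 [14,22)=28 [22,33)=34

i=0 t=0 v=4: → [0,5); WM=-1
i=1 t=2 v=9: → [0,7); WM=1
i=2 t=6 v=5: → [0,11); WM=5
i=3 t=2 v=3: DROP (t<5-1); WM=5
i=4 t=8 v=2: → [0,13); WM=7
i=5 t=8 v=5: → [0,13); WM=7
i=6 t=14 v=2: → [14,19); WM=13
i=7 t=14 v=4: → [14,19); WM=13
i=8 t=7 v=9: DROP (t<13-1); WM=13
i=9 t=14 v=7: → [14,19); WM=13
i=10 t=15 v=5: → [14,20); WM=14
i=11 t=16 v=6: → [14,21); WM=15
i=12 t=17 v=4: → [14,22); WM=16
i=13 t=11 v=2: DROP (t<16-1); WM=16
i=14 t=22 v=9: → [22,27); WM=21
i=15 t=25 v=4: → [22,30); WM=24
i=16 t=17 v=1: DROP (t<24-1); WM=24
i=17 t=26 v=1: → [22,31); WM=25
i=18 t=25 v=7: → [22,31); WM=25
i=19 t=26 v=9: → [22,31); WM=25
i=20 t=28 v=4: → [22,33); WM=27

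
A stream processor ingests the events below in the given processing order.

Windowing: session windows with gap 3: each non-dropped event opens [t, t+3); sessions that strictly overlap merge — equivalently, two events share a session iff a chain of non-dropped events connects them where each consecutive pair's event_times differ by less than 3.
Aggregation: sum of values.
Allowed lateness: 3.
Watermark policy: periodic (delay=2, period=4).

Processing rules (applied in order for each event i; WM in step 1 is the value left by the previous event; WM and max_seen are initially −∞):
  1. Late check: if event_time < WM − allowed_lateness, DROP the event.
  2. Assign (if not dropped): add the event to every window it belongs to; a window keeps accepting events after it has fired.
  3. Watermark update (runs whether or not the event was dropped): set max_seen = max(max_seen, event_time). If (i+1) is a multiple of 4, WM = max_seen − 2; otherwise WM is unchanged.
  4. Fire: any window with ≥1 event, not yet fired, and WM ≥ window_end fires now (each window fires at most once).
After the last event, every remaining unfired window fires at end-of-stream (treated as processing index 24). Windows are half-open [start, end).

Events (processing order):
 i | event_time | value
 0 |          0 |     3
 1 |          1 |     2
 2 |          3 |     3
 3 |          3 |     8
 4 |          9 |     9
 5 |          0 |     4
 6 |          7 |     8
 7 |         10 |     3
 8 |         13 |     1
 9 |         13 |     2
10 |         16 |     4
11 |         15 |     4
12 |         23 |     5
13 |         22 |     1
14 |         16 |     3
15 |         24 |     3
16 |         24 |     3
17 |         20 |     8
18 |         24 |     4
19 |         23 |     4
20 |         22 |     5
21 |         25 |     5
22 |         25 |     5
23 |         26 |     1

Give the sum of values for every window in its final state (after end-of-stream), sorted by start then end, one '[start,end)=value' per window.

i=0 t=0 v=3: → [0,3); WM=−∞
i=1 t=1 v=2: → [0,4); WM=−∞
i=2 t=3 v=3: → [0,6); WM=−∞
i=3 t=3 v=8: → [0,6); WM=1
i=4 t=9 v=9: → [9,12); WM=1
i=5 t=0 v=4: → [0,6); WM=1
i=6 t=7 v=8: → [7,12); WM=1
i=7 t=10 v=3: → [7,13); WM=8
i=8 t=13 v=1: → [13,16); WM=8
i=9 t=13 v=2: → [13,16); WM=8
i=10 t=16 v=4: → [16,19); WM=8
i=11 t=15 v=4: → [13,19); WM=14
i=12 t=23 v=5: → [23,26); WM=14
i=13 t=22 v=1: → [22,26); WM=14
i=14 t=16 v=3: → [13,19); WM=14
i=15 t=24 v=3: → [22,27); WM=22
i=16 t=24 v=3: → [22,27); WM=22
i=17 t=20 v=8: → [20,27); WM=22
i=18 t=24 v=4: → [20,27); WM=22
i=19 t=23 v=4: → [20,27); WM=22
i=20 t=22 v=5: → [20,27); WM=22
i=21 t=25 v=5: → [20,28); WM=22
i=22 t=25 v=5: → [20,28); WM=22
i=23 t=26 v=1: → [20,29); WM=24

[0,6)=20 [7,13)=20 [13,19)=14 [20,29)=44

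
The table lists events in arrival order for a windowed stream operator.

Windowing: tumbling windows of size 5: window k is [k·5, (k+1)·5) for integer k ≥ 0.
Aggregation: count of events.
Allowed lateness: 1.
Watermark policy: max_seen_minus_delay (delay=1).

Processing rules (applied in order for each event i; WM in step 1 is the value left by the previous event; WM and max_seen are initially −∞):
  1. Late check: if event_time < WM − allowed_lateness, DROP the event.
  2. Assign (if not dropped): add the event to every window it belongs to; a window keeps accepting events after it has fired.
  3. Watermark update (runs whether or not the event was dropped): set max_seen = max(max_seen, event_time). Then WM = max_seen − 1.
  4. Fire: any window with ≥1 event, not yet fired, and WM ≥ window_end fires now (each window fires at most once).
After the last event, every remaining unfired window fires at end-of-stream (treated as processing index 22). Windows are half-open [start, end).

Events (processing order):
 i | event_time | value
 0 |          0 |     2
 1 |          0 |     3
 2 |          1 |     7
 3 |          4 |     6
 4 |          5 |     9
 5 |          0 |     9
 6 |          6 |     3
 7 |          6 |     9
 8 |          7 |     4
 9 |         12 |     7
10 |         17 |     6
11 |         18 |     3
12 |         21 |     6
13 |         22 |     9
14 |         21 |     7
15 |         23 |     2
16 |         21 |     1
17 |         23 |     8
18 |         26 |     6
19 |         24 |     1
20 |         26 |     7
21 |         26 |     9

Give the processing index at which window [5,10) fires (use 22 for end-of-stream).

9

i=0 t=0 v=2: → [0,5); WM=-1
i=1 t=0 v=3: → [0,5); WM=-1
i=2 t=1 v=7: → [0,5); WM=0
i=3 t=4 v=6: → [0,5); WM=3
i=4 t=5 v=9: → [5,10); WM=4
i=5 t=0 v=9: DROP (t<4-1); WM=4
i=6 t=6 v=3: → [5,10); WM=5; [0,5) fires=4
i=7 t=6 v=9: → [5,10); WM=5
i=8 t=7 v=4: → [5,10); WM=6
i=9 t=12 v=7: → [10,15); WM=11; [5,10) fires=4
i=10 t=17 v=6: → [15,20); WM=16; [10,15) fires=1
i=11 t=18 v=3: → [15,20); WM=17
i=12 t=21 v=6: → [20,25); WM=20; [15,20) fires=2
i=13 t=22 v=9: → [20,25); WM=21
i=14 t=21 v=7: → [20,25); WM=21
i=15 t=23 v=2: → [20,25); WM=22
i=16 t=21 v=1: → [20,25); WM=22
i=17 t=23 v=8: → [20,25); WM=22
i=18 t=26 v=6: → [25,30); WM=25; [20,25) fires=6
i=19 t=24 v=1: → [20,25); WM=25
i=20 t=26 v=7: → [25,30); WM=25
i=21 t=26 v=9: → [25,30); WM=25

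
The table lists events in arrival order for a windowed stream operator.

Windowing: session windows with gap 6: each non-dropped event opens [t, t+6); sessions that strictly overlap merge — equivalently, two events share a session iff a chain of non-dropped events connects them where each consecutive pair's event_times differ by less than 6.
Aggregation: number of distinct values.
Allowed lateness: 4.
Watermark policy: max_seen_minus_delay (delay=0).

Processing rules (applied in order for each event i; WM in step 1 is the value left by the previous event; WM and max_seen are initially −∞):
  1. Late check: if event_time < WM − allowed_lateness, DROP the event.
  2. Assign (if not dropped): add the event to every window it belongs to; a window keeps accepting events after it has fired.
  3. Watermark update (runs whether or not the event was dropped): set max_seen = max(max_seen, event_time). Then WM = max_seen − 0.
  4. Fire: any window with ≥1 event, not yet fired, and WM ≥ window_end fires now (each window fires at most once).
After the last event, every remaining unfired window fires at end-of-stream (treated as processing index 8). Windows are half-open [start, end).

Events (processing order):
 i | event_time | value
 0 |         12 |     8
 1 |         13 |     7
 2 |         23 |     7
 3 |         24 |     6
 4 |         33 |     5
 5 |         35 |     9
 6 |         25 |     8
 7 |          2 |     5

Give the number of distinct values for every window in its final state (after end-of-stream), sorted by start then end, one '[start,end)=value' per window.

[12,19)=2 [23,30)=2 [33,41)=2

i=0 t=12 v=8: → [12,18); WM=12
i=1 t=13 v=7: → [12,19); WM=13
i=2 t=23 v=7: → [23,29); WM=23
i=3 t=24 v=6: → [23,30); WM=24
i=4 t=33 v=5: → [33,39); WM=33
i=5 t=35 v=9: → [33,41); WM=35
i=6 t=25 v=8: DROP (t<35-4); WM=35
i=7 t=2 v=5: DROP (t<35-4); WM=35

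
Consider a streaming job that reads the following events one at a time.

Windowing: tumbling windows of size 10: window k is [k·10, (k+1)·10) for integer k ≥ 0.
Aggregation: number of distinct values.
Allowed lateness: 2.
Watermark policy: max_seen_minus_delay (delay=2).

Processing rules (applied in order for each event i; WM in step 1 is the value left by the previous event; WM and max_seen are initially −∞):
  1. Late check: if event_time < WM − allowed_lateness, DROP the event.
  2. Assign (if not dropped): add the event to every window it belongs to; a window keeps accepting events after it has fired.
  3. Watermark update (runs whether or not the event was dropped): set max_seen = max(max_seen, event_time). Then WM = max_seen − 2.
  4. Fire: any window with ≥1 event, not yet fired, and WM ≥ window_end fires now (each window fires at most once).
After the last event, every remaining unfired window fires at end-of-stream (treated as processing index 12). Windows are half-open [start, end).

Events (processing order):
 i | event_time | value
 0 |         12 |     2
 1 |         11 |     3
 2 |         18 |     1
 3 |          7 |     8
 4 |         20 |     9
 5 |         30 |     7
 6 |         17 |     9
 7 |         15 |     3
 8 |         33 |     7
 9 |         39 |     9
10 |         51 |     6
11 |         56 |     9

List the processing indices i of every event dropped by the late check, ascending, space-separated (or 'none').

3 6 7

i=0 t=12 v=2: → [10,20); WM=10
i=1 t=11 v=3: → [10,20); WM=10
i=2 t=18 v=1: → [10,20); WM=16
i=3 t=7 v=8: DROP (t<16-2); WM=16
i=4 t=20 v=9: → [20,30); WM=18
i=5 t=30 v=7: → [30,40); WM=28; [10,20) fires=3
i=6 t=17 v=9: DROP (t<28-2); WM=28
i=7 t=15 v=3: DROP (t<28-2); WM=28
i=8 t=33 v=7: → [30,40); WM=31; [20,30) fires=1
i=9 t=39 v=9: → [30,40); WM=37
i=10 t=51 v=6: → [50,60); WM=49; [30,40) fires=2
i=11 t=56 v=9: → [50,60); WM=54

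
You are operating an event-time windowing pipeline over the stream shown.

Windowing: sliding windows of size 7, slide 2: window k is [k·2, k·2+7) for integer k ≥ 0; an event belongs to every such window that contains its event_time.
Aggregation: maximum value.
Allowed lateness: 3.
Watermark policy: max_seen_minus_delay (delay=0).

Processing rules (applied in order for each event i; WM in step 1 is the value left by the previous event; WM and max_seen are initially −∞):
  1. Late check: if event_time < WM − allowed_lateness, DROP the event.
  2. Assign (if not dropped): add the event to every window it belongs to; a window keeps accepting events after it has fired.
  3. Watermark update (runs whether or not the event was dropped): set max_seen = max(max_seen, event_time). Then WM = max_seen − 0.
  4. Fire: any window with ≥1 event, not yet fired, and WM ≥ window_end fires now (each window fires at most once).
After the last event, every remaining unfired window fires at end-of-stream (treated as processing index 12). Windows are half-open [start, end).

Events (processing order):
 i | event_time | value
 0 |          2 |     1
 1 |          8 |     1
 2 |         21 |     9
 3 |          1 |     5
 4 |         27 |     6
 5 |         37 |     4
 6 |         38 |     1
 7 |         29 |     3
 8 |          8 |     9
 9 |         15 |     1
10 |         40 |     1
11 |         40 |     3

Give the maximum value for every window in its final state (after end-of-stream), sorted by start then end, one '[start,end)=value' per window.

[0,7)=1 [2,9)=1 [4,11)=1 [6,13)=1 [8,15)=1 [16,23)=9 [18,25)=9 [20,27)=9 [22,29)=6 [24,31)=6 [26,33)=6 [32,39)=4 [34,41)=4 [36,43)=4 [38,45)=3 [40,47)=3

i=0 t=2 v=1: → [2,9),[0,7); WM=2
i=1 t=8 v=1: → [8,15),[6,13),[4,11),[2,9); WM=8; [0,7) fires=1
i=2 t=21 v=9: → [20,27),[18,25),[16,23); WM=21; [2,9) fires=1 [4,11) fires=1 [6,13) fires=1 [8,15) fires=1
i=3 t=1 v=5: DROP (t<21-3); WM=21
i=4 t=27 v=6: → [26,33),[24,31),[22,29); WM=27; [16,23) fires=9 [18,25) fires=9 [20,27) fires=9
i=5 t=37 v=4: → [36,43),[34,41),[32,39); WM=37; [22,29) fires=6 [24,31) fires=6 [26,33) fires=6
i=6 t=38 v=1: → [38,45),[36,43),[34,41),[32,39); WM=38
i=7 t=29 v=3: DROP (t<38-3); WM=38
i=8 t=8 v=9: DROP (t<38-3); WM=38
i=9 t=15 v=1: DROP (t<38-3); WM=38
i=10 t=40 v=1: → [40,47),[38,45),[36,43),[34,41); WM=40; [32,39) fires=4
i=11 t=40 v=3: → [40,47),[38,45),[36,43),[34,41); WM=40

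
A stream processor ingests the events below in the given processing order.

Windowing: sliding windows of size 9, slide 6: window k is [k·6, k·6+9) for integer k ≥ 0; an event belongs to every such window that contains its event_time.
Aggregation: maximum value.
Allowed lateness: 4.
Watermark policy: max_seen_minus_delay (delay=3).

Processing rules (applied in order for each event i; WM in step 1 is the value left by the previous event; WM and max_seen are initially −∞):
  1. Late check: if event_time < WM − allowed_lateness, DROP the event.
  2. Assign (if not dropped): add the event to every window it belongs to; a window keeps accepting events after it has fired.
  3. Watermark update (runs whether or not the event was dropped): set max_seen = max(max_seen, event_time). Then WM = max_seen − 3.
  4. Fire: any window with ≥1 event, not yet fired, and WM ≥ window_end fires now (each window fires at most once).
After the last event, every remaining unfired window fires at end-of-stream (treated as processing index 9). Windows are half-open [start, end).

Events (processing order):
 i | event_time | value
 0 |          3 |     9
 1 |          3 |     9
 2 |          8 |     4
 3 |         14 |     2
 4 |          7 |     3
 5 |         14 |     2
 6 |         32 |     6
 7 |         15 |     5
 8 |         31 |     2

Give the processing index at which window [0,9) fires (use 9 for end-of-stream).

i=0 t=3 v=9: → [0,9); WM=0
i=1 t=3 v=9: → [0,9); WM=0
i=2 t=8 v=4: → [6,15),[0,9); WM=5
i=3 t=14 v=2: → [12,21),[6,15); WM=11; [0,9) fires=9
i=4 t=7 v=3: → [6,15),[0,9); WM=11
i=5 t=14 v=2: → [12,21),[6,15); WM=11
i=6 t=32 v=6: → [30,39),[24,33); WM=29; [6,15) fires=4 [12,21) fires=2
i=7 t=15 v=5: DROP (t<29-4); WM=29
i=8 t=31 v=2: → [30,39),[24,33); WM=29

3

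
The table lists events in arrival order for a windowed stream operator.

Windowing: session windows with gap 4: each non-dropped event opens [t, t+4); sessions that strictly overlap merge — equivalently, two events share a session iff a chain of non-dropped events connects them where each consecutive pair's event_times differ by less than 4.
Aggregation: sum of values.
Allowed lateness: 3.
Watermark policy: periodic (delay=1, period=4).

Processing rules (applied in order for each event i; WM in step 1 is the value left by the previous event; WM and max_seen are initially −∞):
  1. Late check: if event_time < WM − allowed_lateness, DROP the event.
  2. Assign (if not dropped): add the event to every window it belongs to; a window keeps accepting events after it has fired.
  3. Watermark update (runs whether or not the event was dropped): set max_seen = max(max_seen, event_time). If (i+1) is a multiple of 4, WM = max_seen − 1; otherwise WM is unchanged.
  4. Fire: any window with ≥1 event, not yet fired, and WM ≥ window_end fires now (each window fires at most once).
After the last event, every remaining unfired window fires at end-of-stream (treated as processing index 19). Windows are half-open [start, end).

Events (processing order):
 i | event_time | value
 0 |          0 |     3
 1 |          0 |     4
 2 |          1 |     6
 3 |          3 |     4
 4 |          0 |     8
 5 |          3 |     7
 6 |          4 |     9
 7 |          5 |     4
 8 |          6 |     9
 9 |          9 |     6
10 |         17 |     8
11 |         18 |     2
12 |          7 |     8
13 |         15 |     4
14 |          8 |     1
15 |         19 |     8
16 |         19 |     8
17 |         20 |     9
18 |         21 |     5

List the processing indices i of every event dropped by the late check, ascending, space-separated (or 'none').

12 14

i=0 t=0 v=3: → [0,4); WM=−∞
i=1 t=0 v=4: → [0,4); WM=−∞
i=2 t=1 v=6: → [0,5); WM=−∞
i=3 t=3 v=4: → [0,7); WM=2
i=4 t=0 v=8: → [0,7); WM=2
i=5 t=3 v=7: → [0,7); WM=2
i=6 t=4 v=9: → [0,8); WM=2
i=7 t=5 v=4: → [0,9); WM=4
i=8 t=6 v=9: → [0,10); WM=4
i=9 t=9 v=6: → [0,13); WM=4
i=10 t=17 v=8: → [17,21); WM=4
i=11 t=18 v=2: → [17,22); WM=17
i=12 t=7 v=8: DROP (t<17-3); WM=17
i=13 t=15 v=4: → [15,22); WM=17
i=14 t=8 v=1: DROP (t<17-3); WM=17
i=15 t=19 v=8: → [15,23); WM=18
i=16 t=19 v=8: → [15,23); WM=18
i=17 t=20 v=9: → [15,24); WM=18
i=18 t=21 v=5: → [15,25); WM=18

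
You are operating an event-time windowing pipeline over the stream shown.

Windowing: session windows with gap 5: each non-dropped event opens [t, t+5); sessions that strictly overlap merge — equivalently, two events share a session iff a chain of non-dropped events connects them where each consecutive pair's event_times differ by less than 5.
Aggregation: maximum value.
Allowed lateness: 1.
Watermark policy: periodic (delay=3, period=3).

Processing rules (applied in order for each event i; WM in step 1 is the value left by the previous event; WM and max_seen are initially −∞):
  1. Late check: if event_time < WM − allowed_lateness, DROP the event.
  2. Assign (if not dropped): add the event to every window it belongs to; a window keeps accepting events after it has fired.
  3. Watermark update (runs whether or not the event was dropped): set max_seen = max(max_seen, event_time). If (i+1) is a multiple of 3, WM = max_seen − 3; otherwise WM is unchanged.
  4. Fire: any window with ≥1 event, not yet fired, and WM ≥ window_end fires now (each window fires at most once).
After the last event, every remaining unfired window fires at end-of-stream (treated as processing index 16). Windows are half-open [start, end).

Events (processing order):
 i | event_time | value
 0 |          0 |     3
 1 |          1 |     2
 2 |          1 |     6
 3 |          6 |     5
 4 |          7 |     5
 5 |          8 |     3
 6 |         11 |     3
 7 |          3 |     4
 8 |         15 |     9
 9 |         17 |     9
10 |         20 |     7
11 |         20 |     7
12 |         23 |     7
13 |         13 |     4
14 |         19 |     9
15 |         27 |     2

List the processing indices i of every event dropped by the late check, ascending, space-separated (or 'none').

i=0 t=0 v=3: → [0,5); WM=−∞
i=1 t=1 v=2: → [0,6); WM=−∞
i=2 t=1 v=6: → [0,6); WM=-2
i=3 t=6 v=5: → [6,11); WM=-2
i=4 t=7 v=5: → [6,12); WM=-2
i=5 t=8 v=3: → [6,13); WM=5
i=6 t=11 v=3: → [6,16); WM=5
i=7 t=3 v=4: DROP (t<5-1); WM=5
i=8 t=15 v=9: → [6,20); WM=12
i=9 t=17 v=9: → [6,22); WM=12
i=10 t=20 v=7: → [6,25); WM=12
i=11 t=20 v=7: → [6,25); WM=17
i=12 t=23 v=7: → [6,28); WM=17
i=13 t=13 v=4: DROP (t<17-1); WM=17
i=14 t=19 v=9: → [6,28); WM=20
i=15 t=27 v=2: → [6,32); WM=20

7 13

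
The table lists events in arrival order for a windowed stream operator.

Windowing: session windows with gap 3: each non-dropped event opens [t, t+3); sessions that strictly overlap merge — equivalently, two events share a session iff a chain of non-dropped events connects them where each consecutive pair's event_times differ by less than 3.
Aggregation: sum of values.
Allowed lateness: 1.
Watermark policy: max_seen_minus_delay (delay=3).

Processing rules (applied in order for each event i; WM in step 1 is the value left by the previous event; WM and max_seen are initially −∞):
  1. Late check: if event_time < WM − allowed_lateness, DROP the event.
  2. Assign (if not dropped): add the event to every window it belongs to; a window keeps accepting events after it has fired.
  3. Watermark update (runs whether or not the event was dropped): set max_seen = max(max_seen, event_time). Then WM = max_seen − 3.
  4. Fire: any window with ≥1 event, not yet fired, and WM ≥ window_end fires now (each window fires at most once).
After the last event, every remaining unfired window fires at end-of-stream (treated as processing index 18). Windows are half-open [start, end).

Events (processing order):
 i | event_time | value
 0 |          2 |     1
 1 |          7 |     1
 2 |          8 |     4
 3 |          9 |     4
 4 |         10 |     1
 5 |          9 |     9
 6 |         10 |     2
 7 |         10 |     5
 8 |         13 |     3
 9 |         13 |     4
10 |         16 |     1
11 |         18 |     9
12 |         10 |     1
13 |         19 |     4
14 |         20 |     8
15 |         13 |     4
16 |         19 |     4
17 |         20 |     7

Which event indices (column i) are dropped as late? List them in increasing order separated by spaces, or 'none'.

i=0 t=2 v=1: → [2,5); WM=-1
i=1 t=7 v=1: → [7,10); WM=4
i=2 t=8 v=4: → [7,11); WM=5
i=3 t=9 v=4: → [7,12); WM=6
i=4 t=10 v=1: → [7,13); WM=7
i=5 t=9 v=9: → [7,13); WM=7
i=6 t=10 v=2: → [7,13); WM=7
i=7 t=10 v=5: → [7,13); WM=7
i=8 t=13 v=3: → [13,16); WM=10
i=9 t=13 v=4: → [13,16); WM=10
i=10 t=16 v=1: → [16,19); WM=13
i=11 t=18 v=9: → [16,21); WM=15
i=12 t=10 v=1: DROP (t<15-1); WM=15
i=13 t=19 v=4: → [16,22); WM=16
i=14 t=20 v=8: → [16,23); WM=17
i=15 t=13 v=4: DROP (t<17-1); WM=17
i=16 t=19 v=4: → [16,23); WM=17
i=17 t=20 v=7: → [16,23); WM=17

12 15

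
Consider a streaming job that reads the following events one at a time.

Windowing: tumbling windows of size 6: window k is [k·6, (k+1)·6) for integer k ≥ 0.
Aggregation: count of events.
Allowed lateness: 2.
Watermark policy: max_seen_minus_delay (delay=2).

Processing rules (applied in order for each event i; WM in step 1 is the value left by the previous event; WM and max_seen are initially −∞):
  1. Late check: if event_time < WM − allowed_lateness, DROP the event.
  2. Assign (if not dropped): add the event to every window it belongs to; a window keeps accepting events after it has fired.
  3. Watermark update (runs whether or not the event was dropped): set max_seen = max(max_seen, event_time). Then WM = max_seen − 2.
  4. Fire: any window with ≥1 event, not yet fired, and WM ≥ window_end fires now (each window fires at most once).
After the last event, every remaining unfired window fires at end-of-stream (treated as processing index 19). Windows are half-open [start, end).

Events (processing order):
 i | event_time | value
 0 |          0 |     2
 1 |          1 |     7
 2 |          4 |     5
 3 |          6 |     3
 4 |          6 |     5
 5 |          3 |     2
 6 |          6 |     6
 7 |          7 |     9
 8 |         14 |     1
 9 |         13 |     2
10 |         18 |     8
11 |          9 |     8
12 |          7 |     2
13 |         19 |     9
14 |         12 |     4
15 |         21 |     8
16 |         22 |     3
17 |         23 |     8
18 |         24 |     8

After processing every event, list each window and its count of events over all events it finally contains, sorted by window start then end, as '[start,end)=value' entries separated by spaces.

[0,6)=4 [6,12)=4 [12,18)=2 [18,24)=5 [24,30)=1

i=0 t=0 v=2: → [0,6); WM=-2
i=1 t=1 v=7: → [0,6); WM=-1
i=2 t=4 v=5: → [0,6); WM=2
i=3 t=6 v=3: → [6,12); WM=4
i=4 t=6 v=5: → [6,12); WM=4
i=5 t=3 v=2: → [0,6); WM=4
i=6 t=6 v=6: → [6,12); WM=4
i=7 t=7 v=9: → [6,12); WM=5
i=8 t=14 v=1: → [12,18); WM=12; [0,6) fires=4 [6,12) fires=4
i=9 t=13 v=2: → [12,18); WM=12
i=10 t=18 v=8: → [18,24); WM=16
i=11 t=9 v=8: DROP (t<16-2); WM=16
i=12 t=7 v=2: DROP (t<16-2); WM=16
i=13 t=19 v=9: → [18,24); WM=17
i=14 t=12 v=4: DROP (t<17-2); WM=17
i=15 t=21 v=8: → [18,24); WM=19; [12,18) fires=2
i=16 t=22 v=3: → [18,24); WM=20
i=17 t=23 v=8: → [18,24); WM=21
i=18 t=24 v=8: → [24,30); WM=22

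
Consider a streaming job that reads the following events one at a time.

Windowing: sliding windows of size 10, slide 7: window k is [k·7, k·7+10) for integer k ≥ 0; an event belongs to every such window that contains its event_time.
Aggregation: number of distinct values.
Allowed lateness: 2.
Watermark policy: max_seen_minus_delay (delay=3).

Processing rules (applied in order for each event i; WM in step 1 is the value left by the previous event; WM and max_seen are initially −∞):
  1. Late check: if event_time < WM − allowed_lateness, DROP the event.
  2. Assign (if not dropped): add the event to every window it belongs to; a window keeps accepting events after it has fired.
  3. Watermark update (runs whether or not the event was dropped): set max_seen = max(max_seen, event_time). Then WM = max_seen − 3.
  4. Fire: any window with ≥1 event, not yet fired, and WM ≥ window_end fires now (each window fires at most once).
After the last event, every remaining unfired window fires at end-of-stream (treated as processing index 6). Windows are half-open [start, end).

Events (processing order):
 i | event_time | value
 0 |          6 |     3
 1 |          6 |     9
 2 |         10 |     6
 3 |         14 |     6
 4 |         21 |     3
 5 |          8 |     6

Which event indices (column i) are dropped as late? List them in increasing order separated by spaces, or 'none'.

5

i=0 t=6 v=3: → [0,10); WM=3
i=1 t=6 v=9: → [0,10); WM=3
i=2 t=10 v=6: → [7,17); WM=7
i=3 t=14 v=6: → [14,24),[7,17); WM=11; [0,10) fires=2
i=4 t=21 v=3: → [21,31),[14,24); WM=18; [7,17) fires=1
i=5 t=8 v=6: DROP (t<18-2); WM=18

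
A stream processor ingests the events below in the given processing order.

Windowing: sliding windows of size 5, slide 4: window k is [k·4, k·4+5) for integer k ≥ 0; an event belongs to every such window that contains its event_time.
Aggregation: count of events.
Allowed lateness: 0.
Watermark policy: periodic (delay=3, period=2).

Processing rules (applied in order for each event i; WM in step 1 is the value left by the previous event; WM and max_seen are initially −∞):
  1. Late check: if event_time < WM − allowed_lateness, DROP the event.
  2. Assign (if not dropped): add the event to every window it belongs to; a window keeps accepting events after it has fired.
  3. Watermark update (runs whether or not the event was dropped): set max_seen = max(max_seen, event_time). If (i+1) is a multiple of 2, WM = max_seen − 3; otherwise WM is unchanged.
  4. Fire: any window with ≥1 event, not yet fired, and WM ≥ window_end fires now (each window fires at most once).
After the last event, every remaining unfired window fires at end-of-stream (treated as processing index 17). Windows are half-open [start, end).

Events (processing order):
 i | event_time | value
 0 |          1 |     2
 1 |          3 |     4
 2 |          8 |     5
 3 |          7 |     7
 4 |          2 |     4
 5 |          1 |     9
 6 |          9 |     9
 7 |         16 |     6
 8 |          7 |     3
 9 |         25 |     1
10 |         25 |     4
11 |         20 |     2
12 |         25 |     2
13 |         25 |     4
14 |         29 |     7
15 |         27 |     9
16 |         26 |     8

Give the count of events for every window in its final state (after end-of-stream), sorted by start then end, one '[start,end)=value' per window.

i=0 t=1 v=2: → [0,5); WM=−∞
i=1 t=3 v=4: → [0,5); WM=0
i=2 t=8 v=5: → [8,13),[4,9); WM=0
i=3 t=7 v=7: → [4,9); WM=5; [0,5) fires=2
i=4 t=2 v=4: DROP (t<5-0); WM=5
i=5 t=1 v=9: DROP (t<5-0); WM=5
i=6 t=9 v=9: → [8,13); WM=5
i=7 t=16 v=6: → [16,21),[12,17); WM=13; [4,9) fires=2 [8,13) fires=2
i=8 t=7 v=3: DROP (t<13-0); WM=13
i=9 t=25 v=1: → [24,29); WM=22; [12,17) fires=1 [16,21) fires=1
i=10 t=25 v=4: → [24,29); WM=22
i=11 t=20 v=2: DROP (t<22-0); WM=22
i=12 t=25 v=2: → [24,29); WM=22
i=13 t=25 v=4: → [24,29); WM=22
i=14 t=29 v=7: → [28,33); WM=22
i=15 t=27 v=9: → [24,29); WM=26
i=16 t=26 v=8: → [24,29); WM=26

[0,5)=2 [4,9)=2 [8,13)=2 [12,17)=1 [16,21)=1 [24,29)=6 [28,33)=1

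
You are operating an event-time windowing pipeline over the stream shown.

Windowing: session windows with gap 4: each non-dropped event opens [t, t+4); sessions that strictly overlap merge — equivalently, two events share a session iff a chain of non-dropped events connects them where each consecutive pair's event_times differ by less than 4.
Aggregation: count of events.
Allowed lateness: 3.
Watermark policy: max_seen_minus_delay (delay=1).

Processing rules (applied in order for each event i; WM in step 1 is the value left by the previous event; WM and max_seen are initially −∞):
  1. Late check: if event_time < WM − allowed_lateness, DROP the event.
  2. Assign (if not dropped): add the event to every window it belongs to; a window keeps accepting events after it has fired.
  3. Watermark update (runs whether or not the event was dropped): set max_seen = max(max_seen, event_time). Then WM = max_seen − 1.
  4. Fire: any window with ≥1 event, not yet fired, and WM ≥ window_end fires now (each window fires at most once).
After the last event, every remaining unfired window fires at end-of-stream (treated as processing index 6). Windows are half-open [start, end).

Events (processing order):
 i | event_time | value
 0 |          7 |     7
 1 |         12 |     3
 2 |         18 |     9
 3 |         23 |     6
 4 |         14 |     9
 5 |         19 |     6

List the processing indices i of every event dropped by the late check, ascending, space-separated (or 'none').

4

i=0 t=7 v=7: → [7,11); WM=6
i=1 t=12 v=3: → [12,16); WM=11
i=2 t=18 v=9: → [18,22); WM=17
i=3 t=23 v=6: → [23,27); WM=22
i=4 t=14 v=9: DROP (t<22-3); WM=22
i=5 t=19 v=6: → [18,23); WM=22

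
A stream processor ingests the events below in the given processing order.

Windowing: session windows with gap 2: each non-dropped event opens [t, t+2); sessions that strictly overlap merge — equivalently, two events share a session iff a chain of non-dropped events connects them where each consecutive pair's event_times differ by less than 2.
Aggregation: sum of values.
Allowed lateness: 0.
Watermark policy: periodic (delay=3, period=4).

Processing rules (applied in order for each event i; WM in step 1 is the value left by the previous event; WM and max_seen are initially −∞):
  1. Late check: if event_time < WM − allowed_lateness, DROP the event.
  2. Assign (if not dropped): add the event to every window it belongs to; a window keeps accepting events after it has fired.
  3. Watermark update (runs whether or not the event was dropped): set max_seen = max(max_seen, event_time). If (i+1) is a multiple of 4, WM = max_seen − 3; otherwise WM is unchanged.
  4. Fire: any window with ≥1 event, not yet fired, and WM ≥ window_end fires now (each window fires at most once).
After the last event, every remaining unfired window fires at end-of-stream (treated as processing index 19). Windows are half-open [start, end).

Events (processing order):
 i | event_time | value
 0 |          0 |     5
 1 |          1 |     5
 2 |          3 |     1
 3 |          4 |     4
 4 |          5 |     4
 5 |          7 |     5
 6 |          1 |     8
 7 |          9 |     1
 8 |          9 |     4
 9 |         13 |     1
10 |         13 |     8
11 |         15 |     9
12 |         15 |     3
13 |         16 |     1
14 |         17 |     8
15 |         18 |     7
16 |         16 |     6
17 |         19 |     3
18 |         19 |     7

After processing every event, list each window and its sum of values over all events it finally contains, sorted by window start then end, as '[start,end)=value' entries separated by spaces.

i=0 t=0 v=5: → [0,2); WM=−∞
i=1 t=1 v=5: → [0,3); WM=−∞
i=2 t=3 v=1: → [3,5); WM=−∞
i=3 t=4 v=4: → [3,6); WM=1
i=4 t=5 v=4: → [3,7); WM=1
i=5 t=7 v=5: → [7,9); WM=1
i=6 t=1 v=8: → [0,3); WM=1
i=7 t=9 v=1: → [9,11); WM=6
i=8 t=9 v=4: → [9,11); WM=6
i=9 t=13 v=1: → [13,15); WM=6
i=10 t=13 v=8: → [13,15); WM=6
i=11 t=15 v=9: → [15,17); WM=12
i=12 t=15 v=3: → [15,17); WM=12
i=13 t=16 v=1: → [15,18); WM=12
i=14 t=17 v=8: → [15,19); WM=12
i=15 t=18 v=7: → [15,20); WM=15
i=16 t=16 v=6: → [15,20); WM=15
i=17 t=19 v=3: → [15,21); WM=15
i=18 t=19 v=7: → [15,21); WM=15

[0,3)=18 [3,7)=9 [7,9)=5 [9,11)=5 [13,15)=9 [15,21)=44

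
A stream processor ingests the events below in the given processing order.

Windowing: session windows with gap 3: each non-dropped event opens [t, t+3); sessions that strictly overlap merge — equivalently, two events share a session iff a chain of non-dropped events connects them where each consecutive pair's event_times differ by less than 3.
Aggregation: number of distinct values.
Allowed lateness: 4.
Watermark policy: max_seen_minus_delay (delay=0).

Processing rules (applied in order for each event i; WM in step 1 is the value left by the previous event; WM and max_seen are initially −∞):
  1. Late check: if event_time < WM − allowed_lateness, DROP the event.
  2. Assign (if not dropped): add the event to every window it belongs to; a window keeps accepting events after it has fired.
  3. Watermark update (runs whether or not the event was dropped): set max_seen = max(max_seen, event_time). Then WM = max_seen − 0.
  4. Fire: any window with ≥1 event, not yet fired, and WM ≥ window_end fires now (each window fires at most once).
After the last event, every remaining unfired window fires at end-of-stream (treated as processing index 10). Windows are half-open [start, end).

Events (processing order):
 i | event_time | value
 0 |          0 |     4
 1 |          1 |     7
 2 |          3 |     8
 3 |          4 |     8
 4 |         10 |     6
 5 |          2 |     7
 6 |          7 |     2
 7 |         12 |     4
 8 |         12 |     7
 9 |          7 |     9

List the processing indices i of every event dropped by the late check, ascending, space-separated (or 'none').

5 9

i=0 t=0 v=4: → [0,3); WM=0
i=1 t=1 v=7: → [0,4); WM=1
i=2 t=3 v=8: → [0,6); WM=3
i=3 t=4 v=8: → [0,7); WM=4
i=4 t=10 v=6: → [10,13); WM=10
i=5 t=2 v=7: DROP (t<10-4); WM=10
i=6 t=7 v=2: → [7,10); WM=10
i=7 t=12 v=4: → [10,15); WM=12
i=8 t=12 v=7: → [10,15); WM=12
i=9 t=7 v=9: DROP (t<12-4); WM=12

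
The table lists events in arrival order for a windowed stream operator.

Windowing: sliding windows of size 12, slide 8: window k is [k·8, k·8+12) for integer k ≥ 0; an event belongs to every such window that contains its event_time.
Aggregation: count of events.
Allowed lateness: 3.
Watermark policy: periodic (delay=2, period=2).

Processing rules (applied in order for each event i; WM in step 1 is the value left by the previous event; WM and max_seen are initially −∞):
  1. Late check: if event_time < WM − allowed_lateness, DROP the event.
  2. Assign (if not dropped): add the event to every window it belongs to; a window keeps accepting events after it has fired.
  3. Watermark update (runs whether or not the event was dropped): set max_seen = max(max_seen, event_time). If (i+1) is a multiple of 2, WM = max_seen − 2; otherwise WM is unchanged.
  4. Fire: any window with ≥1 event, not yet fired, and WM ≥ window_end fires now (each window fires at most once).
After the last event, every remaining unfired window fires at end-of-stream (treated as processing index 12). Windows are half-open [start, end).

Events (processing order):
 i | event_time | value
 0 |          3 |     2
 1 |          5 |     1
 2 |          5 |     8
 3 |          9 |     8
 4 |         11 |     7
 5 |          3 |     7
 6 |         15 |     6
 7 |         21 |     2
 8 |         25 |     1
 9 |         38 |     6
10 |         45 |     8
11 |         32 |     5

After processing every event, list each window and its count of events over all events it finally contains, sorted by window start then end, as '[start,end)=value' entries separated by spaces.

[0,12)=5 [8,20)=3 [16,28)=2 [24,36)=1 [32,44)=1 [40,52)=1

i=0 t=3 v=2: → [0,12); WM=−∞
i=1 t=5 v=1: → [0,12); WM=3
i=2 t=5 v=8: → [0,12); WM=3
i=3 t=9 v=8: → [8,20),[0,12); WM=7
i=4 t=11 v=7: → [8,20),[0,12); WM=7
i=5 t=3 v=7: DROP (t<7-3); WM=9
i=6 t=15 v=6: → [8,20); WM=9
i=7 t=21 v=2: → [16,28); WM=19; [0,12) fires=5
i=8 t=25 v=1: → [24,36),[16,28); WM=19
i=9 t=38 v=6: → [32,44); WM=36; [8,20) fires=3 [16,28) fires=2 [24,36) fires=1
i=10 t=45 v=8: → [40,52); WM=36
i=11 t=32 v=5: DROP (t<36-3); WM=43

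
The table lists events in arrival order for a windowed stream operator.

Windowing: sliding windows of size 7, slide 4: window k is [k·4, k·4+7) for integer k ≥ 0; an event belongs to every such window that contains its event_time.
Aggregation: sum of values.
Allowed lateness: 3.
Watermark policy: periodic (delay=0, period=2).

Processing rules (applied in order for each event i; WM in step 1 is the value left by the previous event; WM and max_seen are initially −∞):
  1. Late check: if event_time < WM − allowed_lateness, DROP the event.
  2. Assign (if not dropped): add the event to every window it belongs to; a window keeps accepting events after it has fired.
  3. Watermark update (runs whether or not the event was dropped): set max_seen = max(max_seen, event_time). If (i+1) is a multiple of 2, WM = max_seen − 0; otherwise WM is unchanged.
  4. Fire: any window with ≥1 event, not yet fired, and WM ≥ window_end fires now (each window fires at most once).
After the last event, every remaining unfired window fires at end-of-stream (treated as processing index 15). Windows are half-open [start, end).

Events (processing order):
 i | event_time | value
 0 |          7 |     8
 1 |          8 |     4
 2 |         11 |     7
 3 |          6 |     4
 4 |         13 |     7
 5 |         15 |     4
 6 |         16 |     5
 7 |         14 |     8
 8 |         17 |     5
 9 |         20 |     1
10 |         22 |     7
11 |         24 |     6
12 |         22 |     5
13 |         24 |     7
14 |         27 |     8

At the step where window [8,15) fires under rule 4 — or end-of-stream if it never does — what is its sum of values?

i=0 t=7 v=8: → [4,11); WM=−∞
i=1 t=8 v=4: → [8,15),[4,11); WM=8
i=2 t=11 v=7: → [8,15); WM=8
i=3 t=6 v=4: → [4,11),[0,7); WM=11; [0,7) fires=4 [4,11) fires=16
i=4 t=13 v=7: → [12,19),[8,15); WM=11
i=5 t=15 v=4: → [12,19); WM=15; [8,15) fires=18
i=6 t=16 v=5: → [16,23),[12,19); WM=15
i=7 t=14 v=8: → [12,19),[8,15); WM=16
i=8 t=17 v=5: → [16,23),[12,19); WM=16
i=9 t=20 v=1: → [20,27),[16,23); WM=20; [12,19) fires=29
i=10 t=22 v=7: → [20,27),[16,23); WM=20
i=11 t=24 v=6: → [24,31),[20,27); WM=24; [16,23) fires=18
i=12 t=22 v=5: → [20,27),[16,23); WM=24
i=13 t=24 v=7: → [24,31),[20,27); WM=24
i=14 t=27 v=8: → [24,31); WM=24

18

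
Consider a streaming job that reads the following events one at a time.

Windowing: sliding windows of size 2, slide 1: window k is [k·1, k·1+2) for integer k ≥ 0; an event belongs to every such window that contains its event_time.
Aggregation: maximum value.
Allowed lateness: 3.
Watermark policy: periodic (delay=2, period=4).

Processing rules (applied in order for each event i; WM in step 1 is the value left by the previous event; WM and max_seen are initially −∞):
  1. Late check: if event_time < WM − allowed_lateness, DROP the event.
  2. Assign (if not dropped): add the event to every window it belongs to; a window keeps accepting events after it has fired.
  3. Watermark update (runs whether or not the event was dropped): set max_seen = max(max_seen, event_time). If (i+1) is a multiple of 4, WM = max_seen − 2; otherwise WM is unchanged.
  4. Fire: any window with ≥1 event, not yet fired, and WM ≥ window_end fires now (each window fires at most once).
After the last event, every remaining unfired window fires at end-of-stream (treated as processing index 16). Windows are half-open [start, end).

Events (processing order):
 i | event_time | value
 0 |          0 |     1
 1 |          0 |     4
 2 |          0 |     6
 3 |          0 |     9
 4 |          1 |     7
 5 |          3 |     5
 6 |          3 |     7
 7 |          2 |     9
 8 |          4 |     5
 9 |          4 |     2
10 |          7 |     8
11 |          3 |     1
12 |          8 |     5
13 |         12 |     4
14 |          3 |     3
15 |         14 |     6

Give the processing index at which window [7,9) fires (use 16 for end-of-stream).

i=0 t=0 v=1: → [0,2); WM=−∞
i=1 t=0 v=4: → [0,2); WM=−∞
i=2 t=0 v=6: → [0,2); WM=−∞
i=3 t=0 v=9: → [0,2); WM=-2
i=4 t=1 v=7: → [1,3),[0,2); WM=-2
i=5 t=3 v=5: → [3,5),[2,4); WM=-2
i=6 t=3 v=7: → [3,5),[2,4); WM=-2
i=7 t=2 v=9: → [2,4),[1,3); WM=1
i=8 t=4 v=5: → [4,6),[3,5); WM=1
i=9 t=4 v=2: → [4,6),[3,5); WM=1
i=10 t=7 v=8: → [7,9),[6,8); WM=1
i=11 t=3 v=1: → [3,5),[2,4); WM=5; [0,2) fires=9 [1,3) fires=9 [2,4) fires=9 [3,5) fires=7
i=12 t=8 v=5: → [8,10),[7,9); WM=5
i=13 t=12 v=4: → [12,14),[11,13); WM=5
i=14 t=3 v=3: → [3,5),[2,4); WM=5
i=15 t=14 v=6: → [14,16),[13,15); WM=12; [4,6) fires=5 [6,8) fires=8 [7,9) fires=8 [8,10) fires=5

15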